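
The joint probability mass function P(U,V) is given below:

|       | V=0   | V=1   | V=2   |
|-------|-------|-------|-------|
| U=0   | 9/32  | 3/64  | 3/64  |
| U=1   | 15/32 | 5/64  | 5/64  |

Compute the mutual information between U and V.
Marginal P(U) (row sums):
  P(U=0) = 9/32 + 3/64 + 3/64 = 3/8
  P(U=1) = 15/32 + 5/64 + 5/64 = 5/8
Marginal P(V) (column sums):
  P(V=0) = 9/32 + 15/32 = 3/4
  P(V=1) = 3/64 + 5/64 = 1/8
  P(V=2) = 3/64 + 5/64 = 1/8

H(U) = -[(3/8)·log₂(3/8) + (5/8)·log₂(5/8)]
  = 0.5306 + 0.4238
  = 0.9544 bits
H(V) = -[(3/4)·log₂(3/4) + (1/8)·log₂(1/8) + (1/8)·log₂(1/8)]
  = 0.3113 + 0.3750 + 0.3750
  = 1.0613 bits
H(U,V) = -[(9/32)·log₂(9/32) + (3/64)·log₂(3/64) + (3/64)·log₂(3/64) + (15/32)·log₂(15/32) + (5/64)·log₂(5/64) + (5/64)·log₂(5/64)]
  = 0.5147 + 0.2070 + 0.2070 + 0.5124 + 0.2873 + 0.2873
  = 2.0157 bits

I(U;V) = H(U) + H(V) - H(U,V)
  = 0.9544 + 1.0613 - 2.0157
  = 0.0000 bits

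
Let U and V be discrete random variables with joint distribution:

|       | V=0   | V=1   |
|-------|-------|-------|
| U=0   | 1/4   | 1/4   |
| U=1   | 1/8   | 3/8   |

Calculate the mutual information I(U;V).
Marginal P(U) (row sums):
  P(U=0) = 1/4 + 1/4 = 1/2
  P(U=1) = 1/8 + 3/8 = 1/2
Marginal P(V) (column sums):
  P(V=0) = 1/4 + 1/8 = 3/8
  P(V=1) = 1/4 + 3/8 = 5/8

H(U) = -[(1/2)·log₂(1/2) + (1/2)·log₂(1/2)]
  = 0.5000 + 0.5000
  = 1.0000 bits
H(V) = -[(3/8)·log₂(3/8) + (5/8)·log₂(5/8)]
  = 0.5306 + 0.4238
  = 0.9544 bits
H(U,V) = -[(1/4)·log₂(1/4) + (1/4)·log₂(1/4) + (1/8)·log₂(1/8) + (3/8)·log₂(3/8)]
  = 0.5000 + 0.5000 + 0.3750 + 0.5306
  = 1.9056 bits

I(U;V) = H(U) + H(V) - H(U,V)
  = 1.0000 + 0.9544 - 1.9056
  = 0.0488 bits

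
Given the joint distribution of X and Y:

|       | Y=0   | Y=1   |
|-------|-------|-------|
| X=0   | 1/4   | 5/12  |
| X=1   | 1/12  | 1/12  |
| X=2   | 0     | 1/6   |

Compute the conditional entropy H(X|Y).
Marginal P(Y) (column sums):
  P(Y=0) = 1/4 + 1/12 + 0 = 1/3
  P(Y=1) = 5/12 + 1/12 + 1/6 = 2/3

H(X|Y) = -Σ P(X,Y)·log₂ P(X|Y), where P(X|Y) = P(X,Y) / P(Y)
  (cells with P(X,Y) = 0 contribute 0)
  (X=0,Y=0): P(X|Y) = (1/4)/(1/3) = 3/4;  -(1/4)·log₂(3/4) = 0.1038
  (X=0,Y=1): P(X|Y) = (5/12)/(2/3) = 5/8;  -(5/12)·log₂(5/8) = 0.2825
  (X=1,Y=0): P(X|Y) = (1/12)/(1/3) = 1/4;  -(1/12)·log₂(1/4) = 0.1667
  (X=1,Y=1): P(X|Y) = (1/12)/(2/3) = 1/8;  -(1/12)·log₂(1/8) = 0.2500
  (X=2,Y=1): P(X|Y) = (1/6)/(2/3) = 1/4;  -(1/6)·log₂(1/4) = 0.3333
H(X|Y) = 0.1038 + 0.2825 + 0.1667 + 0.2500 + 0.3333
  = 1.1363 bits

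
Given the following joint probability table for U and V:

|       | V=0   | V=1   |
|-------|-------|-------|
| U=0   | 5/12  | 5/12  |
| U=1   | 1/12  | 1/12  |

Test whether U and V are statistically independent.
Marginal P(U) (row sums):
  P(U=0) = 5/12 + 5/12 = 5/6
  P(U=1) = 1/12 + 1/12 = 1/6
Marginal P(V) (column sums):
  P(V=0) = 5/12 + 1/12 = 1/2
  P(V=1) = 5/12 + 1/12 = 1/2

U and V are independent iff P(U=i,V=j) = P(U=i)·P(V=j) for every cell.
  P(U=0)·P(V=0) = 5/6 × 1/2 = 5/12 = P(U=0,V=0) ✓
  P(U=0)·P(V=1) = 5/6 × 1/2 = 5/12 = P(U=0,V=1) ✓
  P(U=1)·P(V=0) = 1/6 × 1/2 = 1/12 = P(U=1,V=0) ✓
  P(U=1)·P(V=1) = 1/6 × 1/2 = 1/12 = P(U=1,V=1) ✓

Yes, U and V are independent: every cell factors, so I(U;V) = 0 bits.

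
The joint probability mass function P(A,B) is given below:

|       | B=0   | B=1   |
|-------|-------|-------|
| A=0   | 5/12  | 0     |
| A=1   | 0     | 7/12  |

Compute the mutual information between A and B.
Marginal P(A) (row sums):
  P(A=0) = 5/12 + 0 = 5/12
  P(A=1) = 0 + 7/12 = 7/12
Marginal P(B) (column sums):
  P(B=0) = 5/12 + 0 = 5/12
  P(B=1) = 0 + 7/12 = 7/12

H(A) = -[(5/12)·log₂(5/12) + (7/12)·log₂(7/12)]
  = 0.5263 + 0.4536
  = 0.9799 bits
H(B) = -[(5/12)·log₂(5/12) + (7/12)·log₂(7/12)]
  = 0.5263 + 0.4536
  = 0.9799 bits
H(A,B) = -[(5/12)·log₂(5/12) + (7/12)·log₂(7/12)]
  = 0.5263 + 0.4536
  = 0.9799 bits

I(A;B) = H(A) + H(B) - H(A,B)
  = 0.9799 + 0.9799 - 0.9799
  = 0.9799 bits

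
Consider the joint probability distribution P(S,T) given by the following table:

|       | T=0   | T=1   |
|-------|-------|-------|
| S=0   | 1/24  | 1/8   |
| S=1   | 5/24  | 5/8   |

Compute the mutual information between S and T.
Marginal P(S) (row sums):
  P(S=0) = 1/24 + 1/8 = 1/6
  P(S=1) = 5/24 + 5/8 = 5/6
Marginal P(T) (column sums):
  P(T=0) = 1/24 + 5/24 = 1/4
  P(T=1) = 1/8 + 5/8 = 3/4

H(S) = -[(1/6)·log₂(1/6) + (5/6)·log₂(5/6)]
  = 0.4308 + 0.2192
  = 0.6500 bits
H(T) = -[(1/4)·log₂(1/4) + (3/4)·log₂(3/4)]
  = 0.5000 + 0.3113
  = 0.8113 bits
H(S,T) = -[(1/24)·log₂(1/24) + (1/8)·log₂(1/8) + (5/24)·log₂(5/24) + (5/8)·log₂(5/8)]
  = 0.1910 + 0.3750 + 0.4715 + 0.4238
  = 1.4613 bits

I(S;T) = H(S) + H(T) - H(S,T)
  = 0.6500 + 0.8113 - 1.4613
  = 0.0000 bits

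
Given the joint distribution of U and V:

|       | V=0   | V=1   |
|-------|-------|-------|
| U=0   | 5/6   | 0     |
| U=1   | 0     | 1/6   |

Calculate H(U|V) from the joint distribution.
Marginal P(V) (column sums):
  P(V=0) = 5/6 + 0 = 5/6
  P(V=1) = 0 + 1/6 = 1/6

H(U|V) = -Σ P(U,V)·log₂ P(U|V), where P(U|V) = P(U,V) / P(V)
  (cells with P(U,V) = 0 contribute 0)
  (U=0,V=0): P(U|V) = (5/6)/(5/6) = 1;  -(5/6)·log₂(1) = 0.0000
  (U=1,V=1): P(U|V) = (1/6)/(1/6) = 1;  -(1/6)·log₂(1) = 0.0000
H(U|V) = 0.0000 + 0.0000
  = 0.0000 bits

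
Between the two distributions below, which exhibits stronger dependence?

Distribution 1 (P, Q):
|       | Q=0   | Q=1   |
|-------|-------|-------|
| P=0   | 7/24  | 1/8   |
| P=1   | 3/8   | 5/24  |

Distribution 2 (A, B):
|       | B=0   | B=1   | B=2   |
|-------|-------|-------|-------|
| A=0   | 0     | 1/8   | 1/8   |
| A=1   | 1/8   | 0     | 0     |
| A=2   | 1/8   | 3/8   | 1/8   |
Distribution 1 (P, Q):
Marginal P(P) (row sums):
  P(P=0) = 7/24 + 1/8 = 5/12
  P(P=1) = 3/8 + 5/24 = 7/12
Marginal P(Q) (column sums):
  P(Q=0) = 7/24 + 3/8 = 2/3
  P(Q=1) = 1/8 + 5/24 = 1/3

H(P) = -[(5/12)·log₂(5/12) + (7/12)·log₂(7/12)]
  = 0.5263 + 0.4536
  = 0.9799 bits
H(Q) = -[(2/3)·log₂(2/3) + (1/3)·log₂(1/3)]
  = 0.3900 + 0.5283
  = 0.9183 bits
H(P,Q) = -[(7/24)·log₂(7/24) + (1/8)·log₂(1/8) + (3/8)·log₂(3/8) + (5/24)·log₂(5/24)]
  = 0.5185 + 0.3750 + 0.5306 + 0.4715
  = 1.8956 bits

I(P;Q) = H(P) + H(Q) - H(P,Q)
  = 0.9799 + 0.9183 - 1.8956
  = 0.0026 bits

Distribution 2 (A, B):
Marginal P(A) (row sums):
  P(A=0) = 0 + 1/8 + 1/8 = 1/4
  P(A=1) = 1/8 + 0 + 0 = 1/8
  P(A=2) = 1/8 + 3/8 + 1/8 = 5/8
Marginal P(B) (column sums):
  P(B=0) = 0 + 1/8 + 1/8 = 1/4
  P(B=1) = 1/8 + 0 + 3/8 = 1/2
  P(B=2) = 1/8 + 0 + 1/8 = 1/4

H(A) = -[(1/4)·log₂(1/4) + (1/8)·log₂(1/8) + (5/8)·log₂(5/8)]
  = 0.5000 + 0.3750 + 0.4238
  = 1.2988 bits
H(B) = -[(1/4)·log₂(1/4) + (1/2)·log₂(1/2) + (1/4)·log₂(1/4)]
  = 0.5000 + 0.5000 + 0.5000
  = 1.5000 bits
H(A,B) = -[(1/8)·log₂(1/8) + (1/8)·log₂(1/8) + (1/8)·log₂(1/8) + (1/8)·log₂(1/8) + (3/8)·log₂(3/8) + (1/8)·log₂(1/8)]
  = 0.3750 + 0.3750 + 0.3750 + 0.3750 + 0.5306 + 0.3750
  = 2.4056 bits

I(A;B) = H(A) + H(B) - H(A,B)
  = 1.2988 + 1.5000 - 2.4056
  = 0.3932 bits

I(A;B) = 0.3932 bits > I(P;Q) = 0.0026 bits, so (A, B) has the higher mutual information (stronger dependence).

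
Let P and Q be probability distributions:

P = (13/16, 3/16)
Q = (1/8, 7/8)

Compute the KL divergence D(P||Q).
D(P||Q) = Σ P(i) log₂(P(i)/Q(i))
  i=0: (13/16) × log₂((13/16)/(1/8)) = (13/16) × log₂(13/2) = 2.1941
  i=1: (3/16) × log₂((3/16)/(7/8)) = (3/16) × log₂(3/14) = -0.4167
D(P||Q) = 2.1941 - 0.4167
  = 1.7774 bits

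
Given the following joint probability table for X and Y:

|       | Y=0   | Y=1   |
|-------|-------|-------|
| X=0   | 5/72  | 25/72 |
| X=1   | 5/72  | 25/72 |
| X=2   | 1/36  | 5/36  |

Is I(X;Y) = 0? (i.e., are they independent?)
Marginal P(X) (row sums):
  P(X=0) = 5/72 + 25/72 = 5/12
  P(X=1) = 5/72 + 25/72 = 5/12
  P(X=2) = 1/36 + 5/36 = 1/6
Marginal P(Y) (column sums):
  P(Y=0) = 5/72 + 5/72 + 1/36 = 1/6
  P(Y=1) = 25/72 + 25/72 + 5/36 = 5/6

X and Y are independent iff P(X=i,Y=j) = P(X=i)·P(Y=j) for every cell.
  P(X=0)·P(Y=0) = 5/12 × 1/6 = 5/72 = P(X=0,Y=0) ✓
  P(X=0)·P(Y=1) = 5/12 × 5/6 = 25/72 = P(X=0,Y=1) ✓
  P(X=1)·P(Y=0) = 5/12 × 1/6 = 5/72 = P(X=1,Y=0) ✓
  P(X=1)·P(Y=1) = 5/12 × 5/6 = 25/72 = P(X=1,Y=1) ✓
  P(X=2)·P(Y=0) = 1/6 × 1/6 = 1/36 = P(X=2,Y=0) ✓
  P(X=2)·P(Y=1) = 1/6 × 5/6 = 5/36 = P(X=2,Y=1) ✓

Yes, X and Y are independent: every cell factors, so I(X;Y) = 0 bits.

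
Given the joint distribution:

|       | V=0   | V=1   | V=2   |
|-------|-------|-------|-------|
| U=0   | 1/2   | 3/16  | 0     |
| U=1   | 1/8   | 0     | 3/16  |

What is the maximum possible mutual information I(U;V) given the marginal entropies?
The upper bound on mutual information is I(U;V) ≤ min(H(U), H(V)).

Marginal P(U) (row sums):
  P(U=0) = 1/2 + 3/16 + 0 = 11/16
  P(U=1) = 1/8 + 0 + 3/16 = 5/16
Marginal P(V) (column sums):
  P(V=0) = 1/2 + 1/8 = 5/8
  P(V=1) = 3/16 + 0 = 3/16
  P(V=2) = 0 + 3/16 = 3/16

H(U) = -[(11/16)·log₂(11/16) + (5/16)·log₂(5/16)]
  = 0.3716 + 0.5244
  = 0.8960 bits
H(V) = -[(5/8)·log₂(5/8) + (3/16)·log₂(3/16) + (3/16)·log₂(3/16)]
  = 0.4238 + 0.4528 + 0.4528
  = 1.3294 bits

Maximum possible I(U;V) = min(0.8960, 1.3294) = 0.8960 bits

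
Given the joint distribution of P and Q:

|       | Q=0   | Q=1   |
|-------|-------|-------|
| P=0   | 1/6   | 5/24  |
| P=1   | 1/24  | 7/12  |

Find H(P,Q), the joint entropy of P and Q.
H(P,Q) = -Σ P(P,Q) log₂ P(P,Q), summed over the non-zero cells:
H(P,Q) = -[(1/6)·log₂(1/6) + (5/24)·log₂(5/24) + (1/24)·log₂(1/24) + (7/12)·log₂(7/12)]
  = 0.4308 + 0.4715 + 0.1910 + 0.4536
  = 1.5469 bits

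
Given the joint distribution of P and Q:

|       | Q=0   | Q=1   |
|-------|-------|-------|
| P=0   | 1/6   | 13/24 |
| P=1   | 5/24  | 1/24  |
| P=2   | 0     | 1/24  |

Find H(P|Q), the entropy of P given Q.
Marginal P(Q) (column sums):
  P(Q=0) = 1/6 + 5/24 + 0 = 3/8
  P(Q=1) = 13/24 + 1/24 + 1/24 = 5/8

H(P|Q) = -Σ P(P,Q)·log₂ P(P|Q), where P(P|Q) = P(P,Q) / P(Q)
  (cells with P(P,Q) = 0 contribute 0)
  (P=0,Q=0): P(P|Q) = (1/6)/(3/8) = 4/9;  -(1/6)·log₂(4/9) = 0.1950
  (P=0,Q=1): P(P|Q) = (13/24)/(5/8) = 13/15;  -(13/24)·log₂(13/15) = 0.1118
  (P=1,Q=0): P(P|Q) = (5/24)/(3/8) = 5/9;  -(5/24)·log₂(5/9) = 0.1767
  (P=1,Q=1): P(P|Q) = (1/24)/(5/8) = 1/15;  -(1/24)·log₂(1/15) = 0.1628
  (P=2,Q=1): P(P|Q) = (1/24)/(5/8) = 1/15;  -(1/24)·log₂(1/15) = 0.1628
H(P|Q) = 0.1950 + 0.1118 + 0.1767 + 0.1628 + 0.1628
  = 0.8091 bits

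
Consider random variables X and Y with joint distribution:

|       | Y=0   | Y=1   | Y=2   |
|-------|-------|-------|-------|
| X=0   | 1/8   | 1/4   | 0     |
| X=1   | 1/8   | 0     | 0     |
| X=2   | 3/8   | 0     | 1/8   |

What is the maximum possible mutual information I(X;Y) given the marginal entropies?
The upper bound on mutual information is I(X;Y) ≤ min(H(X), H(Y)).

Marginal P(X) (row sums):
  P(X=0) = 1/8 + 1/4 + 0 = 3/8
  P(X=1) = 1/8 + 0 + 0 = 1/8
  P(X=2) = 3/8 + 0 + 1/8 = 1/2
Marginal P(Y) (column sums):
  P(Y=0) = 1/8 + 1/8 + 3/8 = 5/8
  P(Y=1) = 1/4 + 0 + 0 = 1/4
  P(Y=2) = 0 + 0 + 1/8 = 1/8

H(X) = -[(3/8)·log₂(3/8) + (1/8)·log₂(1/8) + (1/2)·log₂(1/2)]
  = 0.5306 + 0.3750 + 0.5000
  = 1.4056 bits
H(Y) = -[(5/8)·log₂(5/8) + (1/4)·log₂(1/4) + (1/8)·log₂(1/8)]
  = 0.4238 + 0.5000 + 0.3750
  = 1.2988 bits

Maximum possible I(X;Y) = min(1.4056, 1.2988) = 1.2988 bits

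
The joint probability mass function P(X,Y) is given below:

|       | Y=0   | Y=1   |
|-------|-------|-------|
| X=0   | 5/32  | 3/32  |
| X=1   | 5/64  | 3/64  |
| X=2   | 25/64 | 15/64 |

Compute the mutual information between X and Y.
Marginal P(X) (row sums):
  P(X=0) = 5/32 + 3/32 = 1/4
  P(X=1) = 5/64 + 3/64 = 1/8
  P(X=2) = 25/64 + 15/64 = 5/8
Marginal P(Y) (column sums):
  P(Y=0) = 5/32 + 5/64 + 25/64 = 5/8
  P(Y=1) = 3/32 + 3/64 + 15/64 = 3/8

H(X) = -[(1/4)·log₂(1/4) + (1/8)·log₂(1/8) + (5/8)·log₂(5/8)]
  = 0.5000 + 0.3750 + 0.4238
  = 1.2988 bits
H(Y) = -[(5/8)·log₂(5/8) + (3/8)·log₂(3/8)]
  = 0.4238 + 0.5306
  = 0.9544 bits
H(X,Y) = -[(5/32)·log₂(5/32) + (3/32)·log₂(3/32) + (5/64)·log₂(5/64) + (3/64)·log₂(3/64) + (25/64)·log₂(25/64) + (15/64)·log₂(15/64)]
  = 0.4184 + 0.3202 + 0.2873 + 0.2070 + 0.5297 + 0.4906
  = 2.2532 bits

I(X;Y) = H(X) + H(Y) - H(X,Y)
  = 1.2988 + 0.9544 - 2.2532
  = 0.0000 bits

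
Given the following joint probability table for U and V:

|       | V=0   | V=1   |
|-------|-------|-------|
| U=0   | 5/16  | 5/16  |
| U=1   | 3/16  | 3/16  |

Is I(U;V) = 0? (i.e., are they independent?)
Marginal P(U) (row sums):
  P(U=0) = 5/16 + 5/16 = 5/8
  P(U=1) = 3/16 + 3/16 = 3/8
Marginal P(V) (column sums):
  P(V=0) = 5/16 + 3/16 = 1/2
  P(V=1) = 5/16 + 3/16 = 1/2

U and V are independent iff P(U=i,V=j) = P(U=i)·P(V=j) for every cell.
  P(U=0)·P(V=0) = 5/8 × 1/2 = 5/16 = P(U=0,V=0) ✓
  P(U=0)·P(V=1) = 5/8 × 1/2 = 5/16 = P(U=0,V=1) ✓
  P(U=1)·P(V=0) = 3/8 × 1/2 = 3/16 = P(U=1,V=0) ✓
  P(U=1)·P(V=1) = 3/8 × 1/2 = 3/16 = P(U=1,V=1) ✓

Yes, U and V are independent: every cell factors, so I(U;V) = 0 bits.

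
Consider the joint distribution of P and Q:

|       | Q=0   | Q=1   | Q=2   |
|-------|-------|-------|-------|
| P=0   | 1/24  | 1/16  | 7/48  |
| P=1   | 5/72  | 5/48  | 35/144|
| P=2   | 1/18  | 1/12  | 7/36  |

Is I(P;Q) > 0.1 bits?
Marginal P(P) (row sums):
  P(P=0) = 1/24 + 1/16 + 7/48 = 1/4
  P(P=1) = 5/72 + 5/48 + 35/144 = 5/12
  P(P=2) = 1/18 + 1/12 + 7/36 = 1/3
Marginal P(Q) (column sums):
  P(Q=0) = 1/24 + 5/72 + 1/18 = 1/6
  P(Q=1) = 1/16 + 5/48 + 1/12 = 1/4
  P(Q=2) = 7/48 + 35/144 + 7/36 = 7/12

H(P) = -[(1/4)·log₂(1/4) + (5/12)·log₂(5/12) + (1/3)·log₂(1/3)]
  = 0.5000 + 0.5263 + 0.5283
  = 1.5546 bits
H(Q) = -[(1/6)·log₂(1/6) + (1/4)·log₂(1/4) + (7/12)·log₂(7/12)]
  = 0.4308 + 0.5000 + 0.4536
  = 1.3844 bits
H(P,Q) = -[(1/24)·log₂(1/24) + (1/16)·log₂(1/16) + (7/48)·log₂(7/48) + (5/72)·log₂(5/72) + (5/48)·log₂(5/48) + (35/144)·log₂(35/144) + (1/18)·log₂(1/18) + (1/12)·log₂(1/12) + (7/36)·log₂(7/36)]
  = 0.1910 + 0.2500 + 0.4051 + 0.2672 + 0.3399 + 0.4960 + 0.2317 + 0.2987 + 0.4594
  = 2.9390 bits

I(P;Q) = H(P) + H(Q) - H(P,Q)
  = 1.5546 + 1.3844 - 2.9390
  = 0.0000 bits

No. I(P;Q) = 0.0000 bits, which is ≤ 0.1 bits.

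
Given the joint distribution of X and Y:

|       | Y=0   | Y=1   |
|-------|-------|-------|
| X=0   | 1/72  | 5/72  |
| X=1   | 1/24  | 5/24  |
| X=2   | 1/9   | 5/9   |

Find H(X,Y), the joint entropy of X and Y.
H(X,Y) = -Σ P(X,Y) log₂ P(X,Y), summed over the non-zero cells:
H(X,Y) = -[(1/72)·log₂(1/72) + (5/72)·log₂(5/72) + (1/24)·log₂(1/24) + (5/24)·log₂(5/24) + (1/9)·log₂(1/9) + (5/9)·log₂(5/9)]
  = 0.0857 + 0.2672 + 0.1910 + 0.4715 + 0.3522 + 0.4711
  = 1.8387 bits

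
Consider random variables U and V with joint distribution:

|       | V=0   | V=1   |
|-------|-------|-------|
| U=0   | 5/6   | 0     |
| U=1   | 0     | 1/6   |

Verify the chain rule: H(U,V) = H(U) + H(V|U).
Left side:
H(U,V) = -[(5/6)·log₂(5/6) + (1/6)·log₂(1/6)]
  = 0.2192 + 0.4308
  = 0.6500 bits

Right side:
Marginal P(U) (row sums):
  P(U=0) = 5/6 + 0 = 5/6
  P(U=1) = 0 + 1/6 = 1/6
H(U) = -[(5/6)·log₂(5/6) + (1/6)·log₂(1/6)]
  = 0.2192 + 0.4308
  = 0.6500 bits
H(V|U) = -Σ P(U,V)·log₂ P(V|U), where P(V|U) = P(U,V) / P(U)
  (cells with P(U,V) = 0 contribute 0)
  (U=0,V=0): P(V|U) = (5/6)/(5/6) = 1;  -(5/6)·log₂(1) = 0.0000
  (U=1,V=1): P(V|U) = (1/6)/(1/6) = 1;  -(1/6)·log₂(1) = 0.0000
H(V|U) = 0.0000 + 0.0000
  = 0.0000 bits
H(U) + H(V|U) = 0.6500 + 0.0000 = 0.6500 bits

Both sides equal 0.6500 bits, so the chain rule holds ✓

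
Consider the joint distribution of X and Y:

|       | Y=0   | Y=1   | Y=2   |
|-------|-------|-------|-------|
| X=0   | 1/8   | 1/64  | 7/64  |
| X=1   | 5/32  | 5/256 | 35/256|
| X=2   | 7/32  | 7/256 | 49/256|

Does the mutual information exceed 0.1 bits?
Marginal P(X) (row sums):
  P(X=0) = 1/8 + 1/64 + 7/64 = 1/4
  P(X=1) = 5/32 + 5/256 + 35/256 = 5/16
  P(X=2) = 7/32 + 7/256 + 49/256 = 7/16
Marginal P(Y) (column sums):
  P(Y=0) = 1/8 + 5/32 + 7/32 = 1/2
  P(Y=1) = 1/64 + 5/256 + 7/256 = 1/16
  P(Y=2) = 7/64 + 35/256 + 49/256 = 7/16

H(X) = -[(1/4)·log₂(1/4) + (5/16)·log₂(5/16) + (7/16)·log₂(7/16)]
  = 0.5000 + 0.5244 + 0.5218
  = 1.5462 bits
H(Y) = -[(1/2)·log₂(1/2) + (1/16)·log₂(1/16) + (7/16)·log₂(7/16)]
  = 0.5000 + 0.2500 + 0.5218
  = 1.2718 bits
H(X,Y) = -[(1/8)·log₂(1/8) + (1/64)·log₂(1/64) + (7/64)·log₂(7/64) + (5/32)·log₂(5/32) + (5/256)·log₂(5/256) + (35/256)·log₂(35/256) + (7/32)·log₂(7/32) + (7/256)·log₂(7/256) + (49/256)·log₂(49/256)]
  = 0.3750 + 0.0938 + 0.3492 + 0.4184 + 0.1109 + 0.3925 + 0.4796 + 0.1420 + 0.4566
  = 2.8180 bits

I(X;Y) = H(X) + H(Y) - H(X,Y)
  = 1.5462 + 1.2718 - 2.8180
  = 0.0000 bits

No. I(X;Y) = 0.0000 bits, which is ≤ 0.1 bits.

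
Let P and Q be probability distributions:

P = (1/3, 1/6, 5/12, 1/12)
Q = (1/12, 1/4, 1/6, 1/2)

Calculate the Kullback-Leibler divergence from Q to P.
D(P||Q) = Σ P(i) log₂(P(i)/Q(i))
  i=0: (1/3) × log₂((1/3)/(1/12)) = (1/3) × log₂(4) = 0.6667
  i=1: (1/6) × log₂((1/6)/(1/4)) = (1/6) × log₂(2/3) = -0.0975
  i=2: (5/12) × log₂((5/12)/(1/6)) = (5/12) × log₂(5/2) = 0.5508
  i=3: (1/12) × log₂((1/12)/(1/2)) = (1/12) × log₂(1/6) = -0.2154
D(P||Q) = 0.6667 - 0.0975 + 0.5508 - 0.2154
  = 0.9046 bits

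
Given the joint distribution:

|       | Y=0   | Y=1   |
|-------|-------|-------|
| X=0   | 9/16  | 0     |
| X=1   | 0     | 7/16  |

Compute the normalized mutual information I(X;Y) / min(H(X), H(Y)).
Marginal P(X) (row sums):
  P(X=0) = 9/16 + 0 = 9/16
  P(X=1) = 0 + 7/16 = 7/16
Marginal P(Y) (column sums):
  P(Y=0) = 9/16 + 0 = 9/16
  P(Y=1) = 0 + 7/16 = 7/16

H(X) = -[(9/16)·log₂(9/16) + (7/16)·log₂(7/16)]
  = 0.4669 + 0.5218
  = 0.9887 bits
H(Y) = -[(9/16)·log₂(9/16) + (7/16)·log₂(7/16)]
  = 0.4669 + 0.5218
  = 0.9887 bits
H(X,Y) = -[(9/16)·log₂(9/16) + (7/16)·log₂(7/16)]
  = 0.4669 + 0.5218
  = 0.9887 bits

I(X;Y) = H(X) + H(Y) - H(X,Y)
  = 0.9887 + 0.9887 - 0.9887
  = 0.9887 bits

min(H(X), H(Y)) = min(0.9887, 0.9887) = 0.9887 bits
Normalized MI = 0.9887 / 0.9887 = 1.0000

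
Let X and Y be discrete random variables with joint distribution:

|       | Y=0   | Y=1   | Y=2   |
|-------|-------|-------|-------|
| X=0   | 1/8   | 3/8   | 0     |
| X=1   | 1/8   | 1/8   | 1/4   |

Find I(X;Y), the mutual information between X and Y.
Marginal P(X) (row sums):
  P(X=0) = 1/8 + 3/8 + 0 = 1/2
  P(X=1) = 1/8 + 1/8 + 1/4 = 1/2
Marginal P(Y) (column sums):
  P(Y=0) = 1/8 + 1/8 = 1/4
  P(Y=1) = 3/8 + 1/8 = 1/2
  P(Y=2) = 0 + 1/4 = 1/4

H(X) = -[(1/2)·log₂(1/2) + (1/2)·log₂(1/2)]
  = 0.5000 + 0.5000
  = 1.0000 bits
H(Y) = -[(1/4)·log₂(1/4) + (1/2)·log₂(1/2) + (1/4)·log₂(1/4)]
  = 0.5000 + 0.5000 + 0.5000
  = 1.5000 bits
H(X,Y) = -[(1/8)·log₂(1/8) + (3/8)·log₂(3/8) + (1/8)·log₂(1/8) + (1/8)·log₂(1/8) + (1/4)·log₂(1/4)]
  = 0.3750 + 0.5306 + 0.3750 + 0.3750 + 0.5000
  = 2.1556 bits

I(X;Y) = H(X) + H(Y) - H(X,Y)
  = 1.0000 + 1.5000 - 2.1556
  = 0.3444 bits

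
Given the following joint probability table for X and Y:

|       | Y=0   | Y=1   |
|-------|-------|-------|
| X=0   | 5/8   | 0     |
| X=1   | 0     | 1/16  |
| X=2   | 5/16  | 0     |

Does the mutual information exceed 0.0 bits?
Marginal P(X) (row sums):
  P(X=0) = 5/8 + 0 = 5/8
  P(X=1) = 0 + 1/16 = 1/16
  P(X=2) = 5/16 + 0 = 5/16
Marginal P(Y) (column sums):
  P(Y=0) = 5/8 + 0 + 5/16 = 15/16
  P(Y=1) = 0 + 1/16 + 0 = 1/16

H(X) = -[(5/8)·log₂(5/8) + (1/16)·log₂(1/16) + (5/16)·log₂(5/16)]
  = 0.4238 + 0.2500 + 0.5244
  = 1.1982 bits
H(Y) = -[(15/16)·log₂(15/16) + (1/16)·log₂(1/16)]
  = 0.0873 + 0.2500
  = 0.3373 bits
H(X,Y) = -[(5/8)·log₂(5/8) + (1/16)·log₂(1/16) + (5/16)·log₂(5/16)]
  = 0.4238 + 0.2500 + 0.5244
  = 1.1982 bits

I(X;Y) = H(X) + H(Y) - H(X,Y)
  = 1.1982 + 0.3373 - 1.1982
  = 0.3373 bits

Yes. I(X;Y) = 0.3373 bits, which is > 0.0 bits.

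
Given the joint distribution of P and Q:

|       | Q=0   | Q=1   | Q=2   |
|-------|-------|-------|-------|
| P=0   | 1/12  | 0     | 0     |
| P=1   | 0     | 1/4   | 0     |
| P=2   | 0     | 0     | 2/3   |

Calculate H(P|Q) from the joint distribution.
Marginal P(Q) (column sums):
  P(Q=0) = 1/12 + 0 + 0 = 1/12
  P(Q=1) = 0 + 1/4 + 0 = 1/4
  P(Q=2) = 0 + 0 + 2/3 = 2/3

H(P|Q) = -Σ P(P,Q)·log₂ P(P|Q), where P(P|Q) = P(P,Q) / P(Q)
  (cells with P(P,Q) = 0 contribute 0)
  (P=0,Q=0): P(P|Q) = (1/12)/(1/12) = 1;  -(1/12)·log₂(1) = 0.0000
  (P=1,Q=1): P(P|Q) = (1/4)/(1/4) = 1;  -(1/4)·log₂(1) = 0.0000
  (P=2,Q=2): P(P|Q) = (2/3)/(2/3) = 1;  -(2/3)·log₂(1) = 0.0000
H(P|Q) = 0.0000 + 0.0000 + 0.0000
  = 0.0000 bits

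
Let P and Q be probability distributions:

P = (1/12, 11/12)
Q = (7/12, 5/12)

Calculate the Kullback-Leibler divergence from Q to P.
D(P||Q) = Σ P(i) log₂(P(i)/Q(i))
  i=0: (1/12) × log₂((1/12)/(7/12)) = (1/12) × log₂(1/7) = -0.2339
  i=1: (11/12) × log₂((11/12)/(5/12)) = (11/12) × log₂(11/5) = 1.0427
D(P||Q) = -0.2339 + 1.0427
  = 0.8088 bits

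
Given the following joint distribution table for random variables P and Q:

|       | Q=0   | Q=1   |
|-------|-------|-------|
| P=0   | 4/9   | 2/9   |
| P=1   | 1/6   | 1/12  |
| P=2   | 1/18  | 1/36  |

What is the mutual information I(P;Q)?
Marginal P(P) (row sums):
  P(P=0) = 4/9 + 2/9 = 2/3
  P(P=1) = 1/6 + 1/12 = 1/4
  P(P=2) = 1/18 + 1/36 = 1/12
Marginal P(Q) (column sums):
  P(Q=0) = 4/9 + 1/6 + 1/18 = 2/3
  P(Q=1) = 2/9 + 1/12 + 1/36 = 1/3

H(P) = -[(2/3)·log₂(2/3) + (1/4)·log₂(1/4) + (1/12)·log₂(1/12)]
  = 0.3900 + 0.5000 + 0.2987
  = 1.1887 bits
H(Q) = -[(2/3)·log₂(2/3) + (1/3)·log₂(1/3)]
  = 0.3900 + 0.5283
  = 0.9183 bits
H(P,Q) = -[(4/9)·log₂(4/9) + (2/9)·log₂(2/9) + (1/6)·log₂(1/6) + (1/12)·log₂(1/12) + (1/18)·log₂(1/18) + (1/36)·log₂(1/36)]
  = 0.5200 + 0.4822 + 0.4308 + 0.2987 + 0.2317 + 0.1436
  = 2.1070 bits

I(P;Q) = H(P) + H(Q) - H(P,Q)
  = 1.1887 + 0.9183 - 2.1070
  = 0.0000 bits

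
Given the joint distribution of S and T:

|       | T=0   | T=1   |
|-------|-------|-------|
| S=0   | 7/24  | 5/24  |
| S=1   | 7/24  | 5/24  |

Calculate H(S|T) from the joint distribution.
Marginal P(T) (column sums):
  P(T=0) = 7/24 + 7/24 = 7/12
  P(T=1) = 5/24 + 5/24 = 5/12

H(S|T) = -Σ P(S,T)·log₂ P(S|T), where P(S|T) = P(S,T) / P(T)
  (S=0,T=0): P(S|T) = (7/24)/(7/12) = 1/2;  -(7/24)·log₂(1/2) = 0.2917
  (S=0,T=1): P(S|T) = (5/24)/(5/12) = 1/2;  -(5/24)·log₂(1/2) = 0.2083
  (S=1,T=0): P(S|T) = (7/24)/(7/12) = 1/2;  -(7/24)·log₂(1/2) = 0.2917
  (S=1,T=1): P(S|T) = (5/24)/(5/12) = 1/2;  -(5/24)·log₂(1/2) = 0.2083
H(S|T) = 0.2917 + 0.2083 + 0.2917 + 0.2083
  = 1.0000 bits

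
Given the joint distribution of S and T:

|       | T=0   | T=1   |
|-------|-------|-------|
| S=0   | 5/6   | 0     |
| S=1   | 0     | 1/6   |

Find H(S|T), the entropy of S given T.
Marginal P(T) (column sums):
  P(T=0) = 5/6 + 0 = 5/6
  P(T=1) = 0 + 1/6 = 1/6

H(S|T) = -Σ P(S,T)·log₂ P(S|T), where P(S|T) = P(S,T) / P(T)
  (cells with P(S,T) = 0 contribute 0)
  (S=0,T=0): P(S|T) = (5/6)/(5/6) = 1;  -(5/6)·log₂(1) = 0.0000
  (S=1,T=1): P(S|T) = (1/6)/(1/6) = 1;  -(1/6)·log₂(1) = 0.0000
H(S|T) = 0.0000 + 0.0000
  = 0.0000 bits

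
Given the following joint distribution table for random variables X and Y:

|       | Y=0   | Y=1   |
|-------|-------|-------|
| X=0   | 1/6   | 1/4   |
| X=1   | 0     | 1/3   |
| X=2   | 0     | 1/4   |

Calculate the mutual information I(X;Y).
Marginal P(X) (row sums):
  P(X=0) = 1/6 + 1/4 = 5/12
  P(X=1) = 0 + 1/3 = 1/3
  P(X=2) = 0 + 1/4 = 1/4
Marginal P(Y) (column sums):
  P(Y=0) = 1/6 + 0 + 0 = 1/6
  P(Y=1) = 1/4 + 1/3 + 1/4 = 5/6

H(X) = -[(5/12)·log₂(5/12) + (1/3)·log₂(1/3) + (1/4)·log₂(1/4)]
  = 0.5263 + 0.5283 + 0.5000
  = 1.5546 bits
H(Y) = -[(1/6)·log₂(1/6) + (5/6)·log₂(5/6)]
  = 0.4308 + 0.2192
  = 0.6500 bits
H(X,Y) = -[(1/6)·log₂(1/6) + (1/4)·log₂(1/4) + (1/3)·log₂(1/3) + (1/4)·log₂(1/4)]
  = 0.4308 + 0.5000 + 0.5283 + 0.5000
  = 1.9591 bits

I(X;Y) = H(X) + H(Y) - H(X,Y)
  = 1.5546 + 0.6500 - 1.9591
  = 0.2455 bits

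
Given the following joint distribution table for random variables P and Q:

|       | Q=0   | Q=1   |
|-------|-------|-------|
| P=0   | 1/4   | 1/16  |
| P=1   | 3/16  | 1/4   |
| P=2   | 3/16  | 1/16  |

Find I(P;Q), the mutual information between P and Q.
Marginal P(P) (row sums):
  P(P=0) = 1/4 + 1/16 = 5/16
  P(P=1) = 3/16 + 1/4 = 7/16
  P(P=2) = 3/16 + 1/16 = 1/4
Marginal P(Q) (column sums):
  P(Q=0) = 1/4 + 3/16 + 3/16 = 5/8
  P(Q=1) = 1/16 + 1/4 + 1/16 = 3/8

H(P) = -[(5/16)·log₂(5/16) + (7/16)·log₂(7/16) + (1/4)·log₂(1/4)]
  = 0.5244 + 0.5218 + 0.5000
  = 1.5462 bits
H(Q) = -[(5/8)·log₂(5/8) + (3/8)·log₂(3/8)]
  = 0.4238 + 0.5306
  = 0.9544 bits
H(P,Q) = -[(1/4)·log₂(1/4) + (1/16)·log₂(1/16) + (3/16)·log₂(3/16) + (1/4)·log₂(1/4) + (3/16)·log₂(3/16) + (1/16)·log₂(1/16)]
  = 0.5000 + 0.2500 + 0.4528 + 0.5000 + 0.4528 + 0.2500
  = 2.4056 bits

I(P;Q) = H(P) + H(Q) - H(P,Q)
  = 1.5462 + 0.9544 - 2.4056
  = 0.0950 bits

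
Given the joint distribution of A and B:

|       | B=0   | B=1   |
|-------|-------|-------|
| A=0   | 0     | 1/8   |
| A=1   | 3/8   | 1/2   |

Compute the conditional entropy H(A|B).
Marginal P(B) (column sums):
  P(B=0) = 0 + 3/8 = 3/8
  P(B=1) = 1/8 + 1/2 = 5/8

H(A|B) = -Σ P(A,B)·log₂ P(A|B), where P(A|B) = P(A,B) / P(B)
  (cells with P(A,B) = 0 contribute 0)
  (A=0,B=1): P(A|B) = (1/8)/(5/8) = 1/5;  -(1/8)·log₂(1/5) = 0.2902
  (A=1,B=0): P(A|B) = (3/8)/(3/8) = 1;  -(3/8)·log₂(1) = 0.0000
  (A=1,B=1): P(A|B) = (1/2)/(5/8) = 4/5;  -(1/2)·log₂(4/5) = 0.1610
H(A|B) = 0.2902 + 0.0000 + 0.1610
  = 0.4512 bits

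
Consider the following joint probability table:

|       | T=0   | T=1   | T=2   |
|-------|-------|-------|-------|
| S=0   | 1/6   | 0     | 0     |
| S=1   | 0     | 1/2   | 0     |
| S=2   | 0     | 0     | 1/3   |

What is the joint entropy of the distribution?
H(S,T) = -Σ P(S,T) log₂ P(S,T), summed over the non-zero cells:
H(S,T) = -[(1/6)·log₂(1/6) + (1/2)·log₂(1/2) + (1/3)·log₂(1/3)]
  = 0.4308 + 0.5000 + 0.5283
  = 1.4591 bits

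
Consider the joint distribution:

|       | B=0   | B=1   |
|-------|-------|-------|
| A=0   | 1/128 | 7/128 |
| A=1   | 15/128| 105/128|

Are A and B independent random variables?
Marginal P(A) (row sums):
  P(A=0) = 1/128 + 7/128 = 1/16
  P(A=1) = 15/128 + 105/128 = 15/16
Marginal P(B) (column sums):
  P(B=0) = 1/128 + 15/128 = 1/8
  P(B=1) = 7/128 + 105/128 = 7/8

A and B are independent iff P(A=i,B=j) = P(A=i)·P(B=j) for every cell.
  P(A=0)·P(B=0) = 1/16 × 1/8 = 1/128 = P(A=0,B=0) ✓
  P(A=0)·P(B=1) = 1/16 × 7/8 = 7/128 = P(A=0,B=1) ✓
  P(A=1)·P(B=0) = 15/16 × 1/8 = 15/128 = P(A=1,B=0) ✓
  P(A=1)·P(B=1) = 15/16 × 7/8 = 105/128 = P(A=1,B=1) ✓

Yes, A and B are independent: every cell factors, so I(A;B) = 0 bits.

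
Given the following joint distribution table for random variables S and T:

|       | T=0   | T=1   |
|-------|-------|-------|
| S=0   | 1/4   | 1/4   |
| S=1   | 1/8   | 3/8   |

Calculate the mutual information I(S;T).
Marginal P(S) (row sums):
  P(S=0) = 1/4 + 1/4 = 1/2
  P(S=1) = 1/8 + 3/8 = 1/2
Marginal P(T) (column sums):
  P(T=0) = 1/4 + 1/8 = 3/8
  P(T=1) = 1/4 + 3/8 = 5/8

H(S) = -[(1/2)·log₂(1/2) + (1/2)·log₂(1/2)]
  = 0.5000 + 0.5000
  = 1.0000 bits
H(T) = -[(3/8)·log₂(3/8) + (5/8)·log₂(5/8)]
  = 0.5306 + 0.4238
  = 0.9544 bits
H(S,T) = -[(1/4)·log₂(1/4) + (1/4)·log₂(1/4) + (1/8)·log₂(1/8) + (3/8)·log₂(3/8)]
  = 0.5000 + 0.5000 + 0.3750 + 0.5306
  = 1.9056 bits

I(S;T) = H(S) + H(T) - H(S,T)
  = 1.0000 + 0.9544 - 1.9056
  = 0.0488 bits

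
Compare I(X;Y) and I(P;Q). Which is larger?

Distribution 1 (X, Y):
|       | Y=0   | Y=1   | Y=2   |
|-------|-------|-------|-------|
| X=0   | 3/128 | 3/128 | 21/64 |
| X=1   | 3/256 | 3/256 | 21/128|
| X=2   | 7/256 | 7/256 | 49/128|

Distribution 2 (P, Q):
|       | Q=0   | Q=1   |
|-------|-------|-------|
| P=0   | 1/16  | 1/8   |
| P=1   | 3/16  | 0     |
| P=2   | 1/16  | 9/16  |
Distribution 1 (X, Y):
Marginal P(X) (row sums):
  P(X=0) = 3/128 + 3/128 + 21/64 = 3/8
  P(X=1) = 3/256 + 3/256 + 21/128 = 3/16
  P(X=2) = 7/256 + 7/256 + 49/128 = 7/16
Marginal P(Y) (column sums):
  P(Y=0) = 3/128 + 3/256 + 7/256 = 1/16
  P(Y=1) = 3/128 + 3/256 + 7/256 = 1/16
  P(Y=2) = 21/64 + 21/128 + 49/128 = 7/8

H(X) = -[(3/8)·log₂(3/8) + (3/16)·log₂(3/16) + (7/16)·log₂(7/16)]
  = 0.5306 + 0.4528 + 0.5218
  = 1.5052 bits
H(Y) = -[(1/16)·log₂(1/16) + (1/16)·log₂(1/16) + (7/8)·log₂(7/8)]
  = 0.2500 + 0.2500 + 0.1686
  = 0.6686 bits
H(X,Y) = -[(3/128)·log₂(3/128) + (3/128)·log₂(3/128) + (21/64)·log₂(21/64) + (3/256)·log₂(3/256) + (3/256)·log₂(3/256) + (21/128)·log₂(21/128) + (7/256)·log₂(7/256) + (7/256)·log₂(7/256) + (49/128)·log₂(49/128)]
  = 0.1269 + 0.1269 + 0.5275 + 0.0752 + 0.0752 + 0.4278 + 0.1420 + 0.1420 + 0.5303
  = 2.1738 bits

I(X;Y) = H(X) + H(Y) - H(X,Y)
  = 1.5052 + 0.6686 - 2.1738
  = 0.0000 bits

Distribution 2 (P, Q):
Marginal P(P) (row sums):
  P(P=0) = 1/16 + 1/8 = 3/16
  P(P=1) = 3/16 + 0 = 3/16
  P(P=2) = 1/16 + 9/16 = 5/8
Marginal P(Q) (column sums):
  P(Q=0) = 1/16 + 3/16 + 1/16 = 5/16
  P(Q=1) = 1/8 + 0 + 9/16 = 11/16

H(P) = -[(3/16)·log₂(3/16) + (3/16)·log₂(3/16) + (5/8)·log₂(5/8)]
  = 0.4528 + 0.4528 + 0.4238
  = 1.3294 bits
H(Q) = -[(5/16)·log₂(5/16) + (11/16)·log₂(11/16)]
  = 0.5244 + 0.3716
  = 0.8960 bits
H(P,Q) = -[(1/16)·log₂(1/16) + (1/8)·log₂(1/8) + (3/16)·log₂(3/16) + (1/16)·log₂(1/16) + (9/16)·log₂(9/16)]
  = 0.2500 + 0.3750 + 0.4528 + 0.2500 + 0.4669
  = 1.7947 bits

I(P;Q) = H(P) + H(Q) - H(P,Q)
  = 1.3294 + 0.8960 - 1.7947
  = 0.4307 bits

I(P;Q) = 0.4307 bits > I(X;Y) = 0.0000 bits, so (P, Q) has the higher mutual information (stronger dependence).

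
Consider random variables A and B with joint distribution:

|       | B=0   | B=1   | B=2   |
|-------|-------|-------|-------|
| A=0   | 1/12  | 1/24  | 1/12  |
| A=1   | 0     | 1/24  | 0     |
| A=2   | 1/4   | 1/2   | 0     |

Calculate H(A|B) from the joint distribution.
Marginal P(B) (column sums):
  P(B=0) = 1/12 + 0 + 1/4 = 1/3
  P(B=1) = 1/24 + 1/24 + 1/2 = 7/12
  P(B=2) = 1/12 + 0 + 0 = 1/12

H(A|B) = -Σ P(A,B)·log₂ P(A|B), where P(A|B) = P(A,B) / P(B)
  (cells with P(A,B) = 0 contribute 0)
  (A=0,B=0): P(A|B) = (1/12)/(1/3) = 1/4;  -(1/12)·log₂(1/4) = 0.1667
  (A=0,B=1): P(A|B) = (1/24)/(7/12) = 1/14;  -(1/24)·log₂(1/14) = 0.1586
  (A=0,B=2): P(A|B) = (1/12)/(1/12) = 1;  -(1/12)·log₂(1) = 0.0000
  (A=1,B=1): P(A|B) = (1/24)/(7/12) = 1/14;  -(1/24)·log₂(1/14) = 0.1586
  (A=2,B=0): P(A|B) = (1/4)/(1/3) = 3/4;  -(1/4)·log₂(3/4) = 0.1038
  (A=2,B=1): P(A|B) = (1/2)/(7/12) = 6/7;  -(1/2)·log₂(6/7) = 0.1112
H(A|B) = 0.1667 + 0.1586 + 0.0000 + 0.1586 + 0.1038 + 0.1112
  = 0.6989 bits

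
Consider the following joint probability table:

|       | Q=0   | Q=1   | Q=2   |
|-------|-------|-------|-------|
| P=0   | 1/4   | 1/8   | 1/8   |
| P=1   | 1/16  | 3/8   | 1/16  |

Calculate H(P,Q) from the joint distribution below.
H(P,Q) = -Σ P(P,Q) log₂ P(P,Q), summed over the non-zero cells:
H(P,Q) = -[(1/4)·log₂(1/4) + (1/8)·log₂(1/8) + (1/8)·log₂(1/8) + (1/16)·log₂(1/16) + (3/8)·log₂(3/8) + (1/16)·log₂(1/16)]
  = 0.5000 + 0.3750 + 0.3750 + 0.2500 + 0.5306 + 0.2500
  = 2.2806 bits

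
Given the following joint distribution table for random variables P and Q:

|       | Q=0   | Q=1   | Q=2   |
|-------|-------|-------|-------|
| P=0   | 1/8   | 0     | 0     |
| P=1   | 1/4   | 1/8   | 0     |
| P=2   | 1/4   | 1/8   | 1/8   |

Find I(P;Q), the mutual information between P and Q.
Marginal P(P) (row sums):
  P(P=0) = 1/8 + 0 + 0 = 1/8
  P(P=1) = 1/4 + 1/8 + 0 = 3/8
  P(P=2) = 1/4 + 1/8 + 1/8 = 1/2
Marginal P(Q) (column sums):
  P(Q=0) = 1/8 + 1/4 + 1/4 = 5/8
  P(Q=1) = 0 + 1/8 + 1/8 = 1/4
  P(Q=2) = 0 + 0 + 1/8 = 1/8

H(P) = -[(1/8)·log₂(1/8) + (3/8)·log₂(3/8) + (1/2)·log₂(1/2)]
  = 0.3750 + 0.5306 + 0.5000
  = 1.4056 bits
H(Q) = -[(5/8)·log₂(5/8) + (1/4)·log₂(1/4) + (1/8)·log₂(1/8)]
  = 0.4238 + 0.5000 + 0.3750
  = 1.2988 bits
H(P,Q) = -[(1/8)·log₂(1/8) + (1/4)·log₂(1/4) + (1/8)·log₂(1/8) + (1/4)·log₂(1/4) + (1/8)·log₂(1/8) + (1/8)·log₂(1/8)]
  = 0.3750 + 0.5000 + 0.3750 + 0.5000 + 0.3750 + 0.3750
  = 2.5000 bits

I(P;Q) = H(P) + H(Q) - H(P,Q)
  = 1.4056 + 1.2988 - 2.5000
  = 0.2044 bits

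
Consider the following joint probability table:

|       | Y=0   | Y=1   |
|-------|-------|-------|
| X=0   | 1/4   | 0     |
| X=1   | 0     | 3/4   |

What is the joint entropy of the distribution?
H(X,Y) = -Σ P(X,Y) log₂ P(X,Y), summed over the non-zero cells:
H(X,Y) = -[(1/4)·log₂(1/4) + (3/4)·log₂(3/4)]
  = 0.5000 + 0.3113
  = 0.8113 bits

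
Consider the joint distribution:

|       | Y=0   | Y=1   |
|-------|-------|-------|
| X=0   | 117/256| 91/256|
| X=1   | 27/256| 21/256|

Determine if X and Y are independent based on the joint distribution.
Marginal P(X) (row sums):
  P(X=0) = 117/256 + 91/256 = 13/16
  P(X=1) = 27/256 + 21/256 = 3/16
Marginal P(Y) (column sums):
  P(Y=0) = 117/256 + 27/256 = 9/16
  P(Y=1) = 91/256 + 21/256 = 7/16

X and Y are independent iff P(X=i,Y=j) = P(X=i)·P(Y=j) for every cell.
  P(X=0)·P(Y=0) = 13/16 × 9/16 = 117/256 = P(X=0,Y=0) ✓
  P(X=0)·P(Y=1) = 13/16 × 7/16 = 91/256 = P(X=0,Y=1) ✓
  P(X=1)·P(Y=0) = 3/16 × 9/16 = 27/256 = P(X=1,Y=0) ✓
  P(X=1)·P(Y=1) = 3/16 × 7/16 = 21/256 = P(X=1,Y=1) ✓

Yes, X and Y are independent: every cell factors, so I(X;Y) = 0 bits.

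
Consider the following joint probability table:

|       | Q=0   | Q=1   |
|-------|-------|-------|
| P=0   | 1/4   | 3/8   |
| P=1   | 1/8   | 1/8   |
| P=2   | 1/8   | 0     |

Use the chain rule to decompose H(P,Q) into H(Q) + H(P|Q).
By the chain rule: H(P,Q) = H(Q) + H(P|Q)

Marginal P(Q) (column sums):
  P(Q=0) = 1/4 + 1/8 + 1/8 = 1/2
  P(Q=1) = 3/8 + 1/8 + 0 = 1/2
H(Q) = -[(1/2)·log₂(1/2) + (1/2)·log₂(1/2)]
  = 0.5000 + 0.5000
  = 1.0000 bits
H(P|Q) = -Σ P(P,Q)·log₂ P(P|Q), where P(P|Q) = P(P,Q) / P(Q)
  (cells with P(P,Q) = 0 contribute 0)
  (P=0,Q=0): P(P|Q) = (1/4)/(1/2) = 1/2;  -(1/4)·log₂(1/2) = 0.2500
  (P=0,Q=1): P(P|Q) = (3/8)/(1/2) = 3/4;  -(3/8)·log₂(3/4) = 0.1556
  (P=1,Q=0): P(P|Q) = (1/8)/(1/2) = 1/4;  -(1/8)·log₂(1/4) = 0.2500
  (P=1,Q=1): P(P|Q) = (1/8)/(1/2) = 1/4;  -(1/8)·log₂(1/4) = 0.2500
  (P=2,Q=0): P(P|Q) = (1/8)/(1/2) = 1/4;  -(1/8)·log₂(1/4) = 0.2500
H(P|Q) = 0.2500 + 0.1556 + 0.2500 + 0.2500 + 0.2500
  = 1.1556 bits

H(P,Q) = H(Q) + H(P|Q) = 1.0000 + 1.1556 = 2.1556 bits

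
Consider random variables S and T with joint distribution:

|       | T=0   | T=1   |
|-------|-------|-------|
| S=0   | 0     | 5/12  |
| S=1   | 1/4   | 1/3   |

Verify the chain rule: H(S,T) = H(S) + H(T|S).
Left side:
H(S,T) = -[(5/12)·log₂(5/12) + (1/4)·log₂(1/4) + (1/3)·log₂(1/3)]
  = 0.5263 + 0.5000 + 0.5283
  = 1.5546 bits

Right side:
Marginal P(S) (row sums):
  P(S=0) = 0 + 5/12 = 5/12
  P(S=1) = 1/4 + 1/3 = 7/12
H(S) = -[(5/12)·log₂(5/12) + (7/12)·log₂(7/12)]
  = 0.5263 + 0.4536
  = 0.9799 bits
H(T|S) = -Σ P(S,T)·log₂ P(T|S), where P(T|S) = P(S,T) / P(S)
  (cells with P(S,T) = 0 contribute 0)
  (S=0,T=1): P(T|S) = (5/12)/(5/12) = 1;  -(5/12)·log₂(1) = 0.0000
  (S=1,T=0): P(T|S) = (1/4)/(7/12) = 3/7;  -(1/4)·log₂(3/7) = 0.3056
  (S=1,T=1): P(T|S) = (1/3)/(7/12) = 4/7;  -(1/3)·log₂(4/7) = 0.2691
H(T|S) = 0.0000 + 0.3056 + 0.2691
  = 0.5747 bits
H(S) + H(T|S) = 0.9799 + 0.5747 = 1.5546 bits

Both sides equal 1.5546 bits, so the chain rule holds ✓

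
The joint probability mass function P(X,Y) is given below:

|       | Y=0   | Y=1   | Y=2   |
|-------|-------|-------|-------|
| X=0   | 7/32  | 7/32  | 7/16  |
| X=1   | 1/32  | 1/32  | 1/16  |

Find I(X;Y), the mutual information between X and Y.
Marginal P(X) (row sums):
  P(X=0) = 7/32 + 7/32 + 7/16 = 7/8
  P(X=1) = 1/32 + 1/32 + 1/16 = 1/8
Marginal P(Y) (column sums):
  P(Y=0) = 7/32 + 1/32 = 1/4
  P(Y=1) = 7/32 + 1/32 = 1/4
  P(Y=2) = 7/16 + 1/16 = 1/2

H(X) = -[(7/8)·log₂(7/8) + (1/8)·log₂(1/8)]
  = 0.1686 + 0.3750
  = 0.5436 bits
H(Y) = -[(1/4)·log₂(1/4) + (1/4)·log₂(1/4) + (1/2)·log₂(1/2)]
  = 0.5000 + 0.5000 + 0.5000
  = 1.5000 bits
H(X,Y) = -[(7/32)·log₂(7/32) + (7/32)·log₂(7/32) + (7/16)·log₂(7/16) + (1/32)·log₂(1/32) + (1/32)·log₂(1/32) + (1/16)·log₂(1/16)]
  = 0.4796 + 0.4796 + 0.5218 + 0.1563 + 0.1563 + 0.2500
  = 2.0436 bits

I(X;Y) = H(X) + H(Y) - H(X,Y)
  = 0.5436 + 1.5000 - 2.0436
  = 0.0000 bits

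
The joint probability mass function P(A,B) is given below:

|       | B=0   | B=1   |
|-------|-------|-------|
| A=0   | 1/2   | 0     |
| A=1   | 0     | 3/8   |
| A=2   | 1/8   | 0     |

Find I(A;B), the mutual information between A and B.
Marginal P(A) (row sums):
  P(A=0) = 1/2 + 0 = 1/2
  P(A=1) = 0 + 3/8 = 3/8
  P(A=2) = 1/8 + 0 = 1/8
Marginal P(B) (column sums):
  P(B=0) = 1/2 + 0 + 1/8 = 5/8
  P(B=1) = 0 + 3/8 + 0 = 3/8

H(A) = -[(1/2)·log₂(1/2) + (3/8)·log₂(3/8) + (1/8)·log₂(1/8)]
  = 0.5000 + 0.5306 + 0.3750
  = 1.4056 bits
H(B) = -[(5/8)·log₂(5/8) + (3/8)·log₂(3/8)]
  = 0.4238 + 0.5306
  = 0.9544 bits
H(A,B) = -[(1/2)·log₂(1/2) + (3/8)·log₂(3/8) + (1/8)·log₂(1/8)]
  = 0.5000 + 0.5306 + 0.3750
  = 1.4056 bits

I(A;B) = H(A) + H(B) - H(A,B)
  = 1.4056 + 0.9544 - 1.4056
  = 0.9544 bits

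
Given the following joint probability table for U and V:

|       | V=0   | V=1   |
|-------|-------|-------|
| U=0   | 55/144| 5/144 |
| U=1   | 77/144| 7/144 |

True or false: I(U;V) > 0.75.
Marginal P(U) (row sums):
  P(U=0) = 55/144 + 5/144 = 5/12
  P(U=1) = 77/144 + 7/144 = 7/12
Marginal P(V) (column sums):
  P(V=0) = 55/144 + 77/144 = 11/12
  P(V=1) = 5/144 + 7/144 = 1/12

H(U) = -[(5/12)·log₂(5/12) + (7/12)·log₂(7/12)]
  = 0.5263 + 0.4536
  = 0.9799 bits
H(V) = -[(11/12)·log₂(11/12) + (1/12)·log₂(1/12)]
  = 0.1151 + 0.2987
  = 0.4138 bits
H(U,V) = -[(55/144)·log₂(55/144) + (5/144)·log₂(5/144) + (77/144)·log₂(77/144) + (7/144)·log₂(7/144)]
  = 0.5304 + 0.1683 + 0.4829 + 0.2121
  = 1.3937 bits

I(U;V) = H(U) + H(V) - H(U,V)
  = 0.9799 + 0.4138 - 1.3937
  = 0.0000 bits

False. I(U;V) = 0.0000 bits, which is ≤ 0.75 bits.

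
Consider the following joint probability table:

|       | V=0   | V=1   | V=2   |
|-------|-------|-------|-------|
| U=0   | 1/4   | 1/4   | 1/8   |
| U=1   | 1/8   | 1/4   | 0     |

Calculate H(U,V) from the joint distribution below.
H(U,V) = -Σ P(U,V) log₂ P(U,V), summed over the non-zero cells:
H(U,V) = -[(1/4)·log₂(1/4) + (1/4)·log₂(1/4) + (1/8)·log₂(1/8) + (1/8)·log₂(1/8) + (1/4)·log₂(1/4)]
  = 0.5000 + 0.5000 + 0.3750 + 0.3750 + 0.5000
  = 2.2500 bits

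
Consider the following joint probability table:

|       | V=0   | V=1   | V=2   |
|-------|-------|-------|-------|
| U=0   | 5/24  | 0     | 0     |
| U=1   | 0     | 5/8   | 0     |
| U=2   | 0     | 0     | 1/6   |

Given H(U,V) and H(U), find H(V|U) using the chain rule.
From the chain rule: H(U,V) = H(U) + H(V|U)
Therefore: H(V|U) = H(U,V) - H(U)

H(U,V) = -[(5/24)·log₂(5/24) + (5/8)·log₂(5/8) + (1/6)·log₂(1/6)]
  = 0.4715 + 0.4238 + 0.4308
  = 1.3261 bits
Marginal P(U) (row sums):
  P(U=0) = 5/24 + 0 + 0 = 5/24
  P(U=1) = 0 + 5/8 + 0 = 5/8
  P(U=2) = 0 + 0 + 1/6 = 1/6
H(U) = -[(5/24)·log₂(5/24) + (5/8)·log₂(5/8) + (1/6)·log₂(1/6)]
  = 0.4715 + 0.4238 + 0.4308
  = 1.3261 bits

H(V|U) = 1.3261 - 1.3261 = 0.0000 bits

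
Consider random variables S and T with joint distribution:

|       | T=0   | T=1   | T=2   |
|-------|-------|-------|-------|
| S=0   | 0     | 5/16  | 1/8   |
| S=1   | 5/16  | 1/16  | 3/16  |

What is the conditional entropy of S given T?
Marginal P(T) (column sums):
  P(T=0) = 0 + 5/16 = 5/16
  P(T=1) = 5/16 + 1/16 = 3/8
  P(T=2) = 1/8 + 3/16 = 5/16

H(S|T) = -Σ P(S,T)·log₂ P(S|T), where P(S|T) = P(S,T) / P(T)
  (cells with P(S,T) = 0 contribute 0)
  (S=0,T=1): P(S|T) = (5/16)/(3/8) = 5/6;  -(5/16)·log₂(5/6) = 0.0822
  (S=0,T=2): P(S|T) = (1/8)/(5/16) = 2/5;  -(1/8)·log₂(2/5) = 0.1652
  (S=1,T=0): P(S|T) = (5/16)/(5/16) = 1;  -(5/16)·log₂(1) = 0.0000
  (S=1,T=1): P(S|T) = (1/16)/(3/8) = 1/6;  -(1/16)·log₂(1/6) = 0.1616
  (S=1,T=2): P(S|T) = (3/16)/(5/16) = 3/5;  -(3/16)·log₂(3/5) = 0.1382
H(S|T) = 0.0822 + 0.1652 + 0.0000 + 0.1616 + 0.1382
  = 0.5472 bits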